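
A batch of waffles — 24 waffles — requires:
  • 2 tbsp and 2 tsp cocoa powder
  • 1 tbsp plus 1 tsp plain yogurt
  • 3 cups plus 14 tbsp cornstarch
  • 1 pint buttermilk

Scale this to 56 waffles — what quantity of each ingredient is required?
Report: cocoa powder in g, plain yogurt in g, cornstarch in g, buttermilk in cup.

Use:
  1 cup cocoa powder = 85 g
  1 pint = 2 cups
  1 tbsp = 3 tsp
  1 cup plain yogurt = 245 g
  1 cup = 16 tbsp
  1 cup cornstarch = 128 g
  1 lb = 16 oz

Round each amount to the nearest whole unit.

Scaling factor: 56/24 = 7/3.
cocoa powder: (2 tbsp + 2 tsp = 8/3 tbsp) × 7/3 ÷ 16 tbsp/cup × 85 g/cup ≈ 33 g
plain yogurt: (1 tbsp + 1 tsp = 4/3 tbsp) × 7/3 ÷ 16 tbsp/cup × 245 g/cup ≈ 48 g
cornstarch: (3 cup + 14 tbsp = 3.875 cup) × 7/3 × 128 g/cup ≈ 1157 g
buttermilk: 1 pint × 7/3 × 2 cup/pint ≈ 5 cup

cocoa powder: 33 g; plain yogurt: 48 g; cornstarch: 1157 g; buttermilk: 5 cup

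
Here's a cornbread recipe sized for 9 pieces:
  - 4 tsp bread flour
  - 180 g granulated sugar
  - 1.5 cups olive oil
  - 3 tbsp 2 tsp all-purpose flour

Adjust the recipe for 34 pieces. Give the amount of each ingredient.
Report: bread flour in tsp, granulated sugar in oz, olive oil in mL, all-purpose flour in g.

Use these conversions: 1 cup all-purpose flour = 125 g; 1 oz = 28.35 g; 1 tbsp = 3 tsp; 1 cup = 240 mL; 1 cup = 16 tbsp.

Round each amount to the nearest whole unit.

bread flour: 15 tsp; granulated sugar: 24 oz; olive oil: 1360 mL; all-purpose flour: 108 g

Scaling factor: 34/9.
bread flour: 4 tsp × 34/9 ≈ 15 tsp
granulated sugar: 180 g × 34/9 ÷ 28.35 g/oz ≈ 24 oz
olive oil: 1.5 cup × 34/9 × 240 mL/cup = 1360 mL
all-purpose flour: (3 tbsp + 2 tsp = 11/3 tbsp) × 34/9 ÷ 16 tbsp/cup × 125 g/cup ≈ 108 g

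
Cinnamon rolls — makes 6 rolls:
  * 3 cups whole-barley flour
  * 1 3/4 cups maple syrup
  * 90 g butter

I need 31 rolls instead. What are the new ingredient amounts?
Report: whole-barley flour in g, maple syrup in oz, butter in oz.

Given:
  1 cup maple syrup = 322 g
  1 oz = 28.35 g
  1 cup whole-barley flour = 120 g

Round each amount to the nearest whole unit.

whole-barley flour: 1860 g; maple syrup: 103 oz; butter: 16 oz

Scaling factor: 31/6.
whole-barley flour: 3 cup × 31/6 × 120 g/cup = 1860 g
maple syrup: 1.75 cup × 31/6 × 322 g/cup ÷ 28.35 g/oz ≈ 103 oz
butter: 90 g × 31/6 ÷ 28.35 g/oz ≈ 16 oz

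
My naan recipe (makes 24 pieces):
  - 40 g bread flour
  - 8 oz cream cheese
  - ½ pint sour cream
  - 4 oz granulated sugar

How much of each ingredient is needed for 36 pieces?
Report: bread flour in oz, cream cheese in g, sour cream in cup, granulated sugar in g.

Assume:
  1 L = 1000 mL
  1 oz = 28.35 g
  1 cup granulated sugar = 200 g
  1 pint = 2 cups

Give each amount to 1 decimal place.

Scaling factor: 36/24 = 3/2 = 1.5.
bread flour: 40 g × 3/2 ÷ 28.35 g/oz ≈ 2.1 oz
cream cheese: 8 oz × 3/2 × 28.35 g/oz = 340.2 g
sour cream: 0.5 pint × 3/2 × 2 cup/pint = 1.5 cup
granulated sugar: 4 oz × 3/2 × 28.35 g/oz = 170.1 g

bread flour: 2.1 oz; cream cheese: 340.2 g; sour cream: 1.5 cup; granulated sugar: 170.1 g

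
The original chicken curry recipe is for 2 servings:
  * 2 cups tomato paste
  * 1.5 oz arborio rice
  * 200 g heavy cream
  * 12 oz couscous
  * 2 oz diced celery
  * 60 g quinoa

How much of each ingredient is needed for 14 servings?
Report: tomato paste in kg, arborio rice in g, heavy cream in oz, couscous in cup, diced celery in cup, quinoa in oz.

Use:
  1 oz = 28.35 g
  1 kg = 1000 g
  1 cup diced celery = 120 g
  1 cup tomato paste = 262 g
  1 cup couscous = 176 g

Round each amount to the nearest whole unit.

Scaling factor: 14/2 = 7.
tomato paste: 2 cup × 7 × 262 g/cup ÷ 1000 g/kg ≈ 4 kg
arborio rice: 1.5 oz × 7 × 28.35 g/oz ≈ 298 g
heavy cream: 200 g × 7 ÷ 28.35 g/oz ≈ 49 oz
couscous: 12 oz × 7 × 28.35 g/oz ÷ 176 g/cup ≈ 14 cup
diced celery: 2 oz × 7 × 28.35 g/oz ÷ 120 g/cup ≈ 3 cup
quinoa: 60 g × 7 ÷ 28.35 g/oz ≈ 15 oz

tomato paste: 4 kg; arborio rice: 298 g; heavy cream: 49 oz; couscous: 14 cup; diced celery: 3 cup; quinoa: 15 oz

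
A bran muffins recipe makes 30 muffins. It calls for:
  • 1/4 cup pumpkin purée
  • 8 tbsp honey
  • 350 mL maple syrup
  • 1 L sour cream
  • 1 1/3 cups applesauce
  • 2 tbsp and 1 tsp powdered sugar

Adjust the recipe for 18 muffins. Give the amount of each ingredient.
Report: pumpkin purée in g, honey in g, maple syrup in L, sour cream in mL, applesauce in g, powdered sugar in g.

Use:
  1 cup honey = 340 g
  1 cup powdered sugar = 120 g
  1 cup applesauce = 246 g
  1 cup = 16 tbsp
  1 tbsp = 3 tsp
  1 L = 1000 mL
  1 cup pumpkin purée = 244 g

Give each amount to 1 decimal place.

Scaling factor: 18/30 = 3/5 = 0.6.
pumpkin purée: 0.25 cup × 3/5 × 244 g/cup = 36.6 g
honey: 8 tbsp × 3/5 ÷ 16 tbsp/cup × 340 g/cup = 102.0 g
maple syrup: 350 mL × 3/5 ÷ 1000 mL/L ≈ 0.2 L
sour cream: 1 L × 3/5 × 1000 mL/L = 600.0 mL
applesauce: 4/3 cup × 3/5 × 246 g/cup = 196.8 g
powdered sugar: (2 tbsp + 1 tsp = 7/3 tbsp) × 3/5 ÷ 16 tbsp/cup × 120 g/cup = 10.5 g

pumpkin purée: 36.6 g; honey: 102.0 g; maple syrup: 0.2 L; sour cream: 600.0 mL; applesauce: 196.8 g; powdered sugar: 10.5 g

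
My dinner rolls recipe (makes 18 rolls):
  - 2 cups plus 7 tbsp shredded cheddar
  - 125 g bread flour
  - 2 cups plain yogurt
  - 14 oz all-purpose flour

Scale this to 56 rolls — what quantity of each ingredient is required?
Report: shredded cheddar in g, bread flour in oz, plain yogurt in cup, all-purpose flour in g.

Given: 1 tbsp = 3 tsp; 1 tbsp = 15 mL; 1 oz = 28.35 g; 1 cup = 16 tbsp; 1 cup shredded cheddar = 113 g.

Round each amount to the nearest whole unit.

Scaling factor: 56/18 = 28/9.
shredded cheddar: (2 cup + 7 tbsp = 2.4375 cup) × 28/9 × 113 g/cup ≈ 857 g
bread flour: 125 g × 28/9 ÷ 28.35 g/oz ≈ 14 oz
plain yogurt: 2 cup × 28/9 ≈ 6 cup
all-purpose flour: 14 oz × 28/9 × 28.35 g/oz ≈ 1235 g

shredded cheddar: 857 g; bread flour: 14 oz; plain yogurt: 6 cup; all-purpose flour: 1235 g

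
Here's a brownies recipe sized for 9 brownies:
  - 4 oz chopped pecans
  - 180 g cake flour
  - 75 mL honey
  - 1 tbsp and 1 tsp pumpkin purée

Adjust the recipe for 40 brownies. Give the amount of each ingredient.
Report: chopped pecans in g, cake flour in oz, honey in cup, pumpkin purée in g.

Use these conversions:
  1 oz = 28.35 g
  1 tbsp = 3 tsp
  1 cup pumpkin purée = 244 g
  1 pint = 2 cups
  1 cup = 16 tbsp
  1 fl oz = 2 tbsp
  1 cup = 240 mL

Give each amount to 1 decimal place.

chopped pecans: 504.0 g; cake flour: 28.2 oz; honey: 1.4 cup; pumpkin purée: 90.4 g

Scaling factor: 40/9.
chopped pecans: 4 oz × 40/9 × 28.35 g/oz = 504.0 g
cake flour: 180 g × 40/9 ÷ 28.35 g/oz ≈ 28.2 oz
honey: 75 mL × 40/9 ÷ 240 mL/cup ≈ 1.4 cup
pumpkin purée: (1 tbsp + 1 tsp = 4/3 tbsp) × 40/9 ÷ 16 tbsp/cup × 244 g/cup ≈ 90.4 g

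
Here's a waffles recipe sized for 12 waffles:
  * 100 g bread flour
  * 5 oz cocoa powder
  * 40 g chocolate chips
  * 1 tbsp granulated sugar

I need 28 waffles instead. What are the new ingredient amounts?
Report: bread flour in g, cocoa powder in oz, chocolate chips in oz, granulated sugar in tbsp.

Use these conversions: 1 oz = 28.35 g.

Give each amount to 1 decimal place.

Scaling factor: 28/12 = 7/3.
bread flour: 100 g × 7/3 ≈ 233.3 g
cocoa powder: 5 oz × 7/3 ≈ 11.7 oz
chocolate chips: 40 g × 7/3 ÷ 28.35 g/oz ≈ 3.3 oz
granulated sugar: 1 tbsp × 7/3 ≈ 2.3 tbsp

bread flour: 233.3 g; cocoa powder: 11.7 oz; chocolate chips: 3.3 oz; granulated sugar: 2.3 tbsp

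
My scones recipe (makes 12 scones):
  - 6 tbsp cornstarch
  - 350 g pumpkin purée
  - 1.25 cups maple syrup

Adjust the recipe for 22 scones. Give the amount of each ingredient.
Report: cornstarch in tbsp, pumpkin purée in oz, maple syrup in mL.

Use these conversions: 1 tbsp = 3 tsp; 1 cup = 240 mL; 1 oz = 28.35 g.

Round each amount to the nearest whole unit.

cornstarch: 11 tbsp; pumpkin purée: 23 oz; maple syrup: 550 mL

Scaling factor: 22/12 = 11/6.
cornstarch: 6 tbsp × 11/6 = 11 tbsp
pumpkin purée: 350 g × 11/6 ÷ 28.35 g/oz ≈ 23 oz
maple syrup: 1.25 cup × 11/6 × 240 mL/cup = 550 mL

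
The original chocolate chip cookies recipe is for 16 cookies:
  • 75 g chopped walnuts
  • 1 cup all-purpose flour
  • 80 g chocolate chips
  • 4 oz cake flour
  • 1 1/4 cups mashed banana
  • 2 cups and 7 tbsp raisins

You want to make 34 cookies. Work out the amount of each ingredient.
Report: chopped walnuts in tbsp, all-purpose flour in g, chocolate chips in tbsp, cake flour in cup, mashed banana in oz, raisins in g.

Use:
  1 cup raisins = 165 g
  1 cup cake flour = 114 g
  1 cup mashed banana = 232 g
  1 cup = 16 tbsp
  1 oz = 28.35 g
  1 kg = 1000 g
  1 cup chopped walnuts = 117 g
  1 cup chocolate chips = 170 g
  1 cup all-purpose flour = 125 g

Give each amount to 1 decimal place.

chopped walnuts: 21.8 tbsp; all-purpose flour: 265.6 g; chocolate chips: 16.0 tbsp; cake flour: 2.1 cup; mashed banana: 21.7 oz; raisins: 854.6 g

Scaling factor: 34/16 = 17/8 = 2.125.
chopped walnuts: 75 g × 17/8 ÷ 117 g/cup × 16 tbsp/cup ≈ 21.8 tbsp
all-purpose flour: 1 cup × 17/8 × 125 g/cup ≈ 265.6 g
chocolate chips: 80 g × 17/8 ÷ 170 g/cup × 16 tbsp/cup = 16.0 tbsp
cake flour: 4 oz × 17/8 × 28.35 g/oz ÷ 114 g/cup ≈ 2.1 cup
mashed banana: 1.25 cup × 17/8 × 232 g/cup ÷ 28.35 g/oz ≈ 21.7 oz
raisins: (2 cup + 7 tbsp = 2.4375 cup) × 17/8 × 165 g/cup ≈ 854.6 g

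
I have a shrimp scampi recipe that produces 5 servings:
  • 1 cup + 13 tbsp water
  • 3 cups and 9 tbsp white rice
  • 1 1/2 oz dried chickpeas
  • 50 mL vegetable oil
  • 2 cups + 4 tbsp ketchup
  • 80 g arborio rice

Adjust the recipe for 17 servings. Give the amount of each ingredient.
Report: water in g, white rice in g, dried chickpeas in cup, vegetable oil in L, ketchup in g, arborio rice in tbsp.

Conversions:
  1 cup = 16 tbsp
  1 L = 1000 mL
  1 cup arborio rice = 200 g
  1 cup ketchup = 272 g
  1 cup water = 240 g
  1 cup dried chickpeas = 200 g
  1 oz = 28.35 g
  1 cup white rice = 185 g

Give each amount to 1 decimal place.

water: 1479.0 g; white rice: 2240.8 g; dried chickpeas: 0.7 cup; vegetable oil: 0.2 L; ketchup: 2080.8 g; arborio rice: 21.8 tbsp

Scaling factor: 17/5 = 3.4.
water: (1 cup + 13 tbsp = 1.8125 cup) × 17/5 × 240 g/cup = 1479.0 g
white rice: (3 cup + 9 tbsp = 3.5625 cup) × 17/5 × 185 g/cup ≈ 2240.8 g
dried chickpeas: 1.5 oz × 17/5 × 28.35 g/oz ÷ 200 g/cup ≈ 0.7 cup
vegetable oil: 50 mL × 17/5 ÷ 1000 mL/L ≈ 0.2 L
ketchup: (2 cup + 4 tbsp = 2.25 cup) × 17/5 × 272 g/cup = 2080.8 g
arborio rice: 80 g × 17/5 ÷ 200 g/cup × 16 tbsp/cup ≈ 21.8 tbsp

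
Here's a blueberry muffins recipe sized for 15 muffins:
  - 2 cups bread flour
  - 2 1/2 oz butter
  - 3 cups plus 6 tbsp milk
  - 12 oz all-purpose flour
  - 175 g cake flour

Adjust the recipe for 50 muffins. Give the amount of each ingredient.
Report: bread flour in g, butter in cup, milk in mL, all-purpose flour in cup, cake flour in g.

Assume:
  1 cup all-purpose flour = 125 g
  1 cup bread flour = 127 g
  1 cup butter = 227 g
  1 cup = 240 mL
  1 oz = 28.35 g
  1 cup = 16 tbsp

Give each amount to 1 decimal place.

bread flour: 846.7 g; butter: 1.0 cup; milk: 2700.0 mL; all-purpose flour: 9.1 cup; cake flour: 583.3 g

Scaling factor: 50/15 = 10/3.
bread flour: 2 cup × 10/3 × 127 g/cup ≈ 846.7 g
butter: 2.5 oz × 10/3 × 28.35 g/oz ÷ 227 g/cup ≈ 1.0 cup
milk: (3 cup + 6 tbsp = 3.375 cup) × 10/3 × 240 mL/cup = 2700.0 mL
all-purpose flour: 12 oz × 10/3 × 28.35 g/oz ÷ 125 g/cup ≈ 9.1 cup
cake flour: 175 g × 10/3 ≈ 583.3 g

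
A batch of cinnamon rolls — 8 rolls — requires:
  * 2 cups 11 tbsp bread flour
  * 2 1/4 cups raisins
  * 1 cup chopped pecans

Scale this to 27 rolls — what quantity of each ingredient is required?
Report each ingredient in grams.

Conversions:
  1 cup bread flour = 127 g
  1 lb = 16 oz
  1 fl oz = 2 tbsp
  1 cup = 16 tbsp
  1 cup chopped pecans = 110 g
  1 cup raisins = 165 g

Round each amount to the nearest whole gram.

bread flour: 1152 g; raisins: 1253 g; chopped pecans: 371 g

Scaling factor: 27/8 = 3.375.
bread flour: (2 cup + 11 tbsp = 2.6875 cup) × 27/8 × 127 g/cup ≈ 1152 g
raisins: 2.25 cup × 27/8 × 165 g/cup ≈ 1253 g
chopped pecans: 1 cup × 27/8 × 110 g/cup ≈ 371 g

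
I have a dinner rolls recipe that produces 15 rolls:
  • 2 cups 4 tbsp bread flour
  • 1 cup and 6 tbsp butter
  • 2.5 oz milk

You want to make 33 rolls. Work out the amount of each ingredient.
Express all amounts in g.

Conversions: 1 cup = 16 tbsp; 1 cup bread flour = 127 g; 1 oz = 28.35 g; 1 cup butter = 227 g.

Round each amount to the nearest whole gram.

Scaling factor: 33/15 = 11/5 = 2.2.
bread flour: (2 cup + 4 tbsp = 2.25 cup) × 11/5 × 127 g/cup ≈ 629 g
butter: (1 cup + 6 tbsp = 1.375 cup) × 11/5 × 227 g/cup ≈ 687 g
milk: 2.5 oz × 11/5 × 28.35 g/oz ≈ 156 g

bread flour: 629 g; butter: 687 g; milk: 156 g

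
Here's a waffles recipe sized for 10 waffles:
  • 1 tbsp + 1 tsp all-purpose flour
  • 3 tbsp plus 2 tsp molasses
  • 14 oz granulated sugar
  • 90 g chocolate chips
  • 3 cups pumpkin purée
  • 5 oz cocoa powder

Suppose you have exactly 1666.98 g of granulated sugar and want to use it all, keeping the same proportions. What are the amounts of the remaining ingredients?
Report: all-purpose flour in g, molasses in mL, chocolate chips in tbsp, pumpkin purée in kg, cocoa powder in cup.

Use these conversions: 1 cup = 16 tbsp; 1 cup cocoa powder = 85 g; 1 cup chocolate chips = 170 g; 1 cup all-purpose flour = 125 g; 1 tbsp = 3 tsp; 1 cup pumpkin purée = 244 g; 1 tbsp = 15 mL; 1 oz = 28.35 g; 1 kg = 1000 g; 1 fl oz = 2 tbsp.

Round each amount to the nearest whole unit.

The original recipe has 396.9 g of granulated sugar, so the scaling factor is 1666.98 ÷ 396.9 = 21/5 = 4.2.
all-purpose flour: (1 tbsp + 1 tsp = 4/3 tbsp) × 21/5 ÷ 16 tbsp/cup × 125 g/cup ≈ 44 g
molasses: (3 tbsp + 2 tsp = 11/3 tbsp) × 21/5 × 15 mL/tbsp = 231 mL
chocolate chips: 90 g × 21/5 ÷ 170 g/cup × 16 tbsp/cup ≈ 36 tbsp
pumpkin purée: 3 cup × 21/5 × 244 g/cup ÷ 1000 g/kg ≈ 3 kg
cocoa powder: 5 oz × 21/5 × 28.35 g/oz ÷ 85 g/cup ≈ 7 cup

all-purpose flour: 44 g; molasses: 231 mL; chocolate chips: 36 tbsp; pumpkin purée: 3 kg; cocoa powder: 7 cup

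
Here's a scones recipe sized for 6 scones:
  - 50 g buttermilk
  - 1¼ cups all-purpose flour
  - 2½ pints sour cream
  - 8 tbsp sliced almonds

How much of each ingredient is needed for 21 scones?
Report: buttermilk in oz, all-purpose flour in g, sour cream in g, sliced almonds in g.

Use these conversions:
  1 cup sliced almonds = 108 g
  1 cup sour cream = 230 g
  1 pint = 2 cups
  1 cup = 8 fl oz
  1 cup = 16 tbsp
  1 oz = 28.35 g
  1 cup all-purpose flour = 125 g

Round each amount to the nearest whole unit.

buttermilk: 6 oz; all-purpose flour: 547 g; sour cream: 4025 g; sliced almonds: 189 g

Scaling factor: 21/6 = 7/2 = 3.5.
buttermilk: 50 g × 7/2 ÷ 28.35 g/oz ≈ 6 oz
all-purpose flour: 1.25 cup × 7/2 × 125 g/cup ≈ 547 g
sour cream: 2.5 pint × 7/2 × 2 cup/pint × 230 g/cup = 4025 g
sliced almonds: 8 tbsp × 7/2 ÷ 16 tbsp/cup × 108 g/cup = 189 g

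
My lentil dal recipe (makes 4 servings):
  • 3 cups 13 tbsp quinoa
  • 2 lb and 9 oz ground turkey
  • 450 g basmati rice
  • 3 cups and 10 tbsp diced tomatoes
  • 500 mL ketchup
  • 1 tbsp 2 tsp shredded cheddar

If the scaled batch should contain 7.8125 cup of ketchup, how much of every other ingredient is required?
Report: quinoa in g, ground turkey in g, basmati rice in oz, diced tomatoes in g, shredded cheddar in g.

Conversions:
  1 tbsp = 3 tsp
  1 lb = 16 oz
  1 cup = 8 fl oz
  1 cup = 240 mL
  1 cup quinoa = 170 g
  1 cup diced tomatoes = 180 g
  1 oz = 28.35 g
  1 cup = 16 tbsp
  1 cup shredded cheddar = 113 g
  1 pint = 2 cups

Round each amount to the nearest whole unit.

quinoa: 2430 g; ground turkey: 4359 g; basmati rice: 60 oz; diced tomatoes: 2447 g; shredded cheddar: 44 g

The original recipe has 25/12 cup of ketchup, so the scaling factor is 7.8125 ÷ 25/12 = 15/4 = 3.75.
quinoa: (3 cup + 13 tbsp = 3.8125 cup) × 15/4 × 170 g/cup ≈ 2430 g
ground turkey: (2 lb + 9 oz = 2.5625 lb) × 15/4 × 16 oz/lb × 28.35 g/oz ≈ 4359 g
basmati rice: 450 g × 15/4 ÷ 28.35 g/oz ≈ 60 oz
diced tomatoes: (3 cup + 10 tbsp = 3.625 cup) × 15/4 × 180 g/cup ≈ 2447 g
shredded cheddar: (1 tbsp + 2 tsp = 5/3 tbsp) × 15/4 ÷ 16 tbsp/cup × 113 g/cup ≈ 44 g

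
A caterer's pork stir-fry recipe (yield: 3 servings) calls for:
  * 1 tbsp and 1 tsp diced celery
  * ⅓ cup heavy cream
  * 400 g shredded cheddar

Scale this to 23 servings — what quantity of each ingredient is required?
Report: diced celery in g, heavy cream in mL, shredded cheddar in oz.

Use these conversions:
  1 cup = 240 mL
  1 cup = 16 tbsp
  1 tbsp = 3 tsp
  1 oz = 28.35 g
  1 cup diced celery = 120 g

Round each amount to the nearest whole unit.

Scaling factor: 23/3.
diced celery: (1 tbsp + 1 tsp = 4/3 tbsp) × 23/3 ÷ 16 tbsp/cup × 120 g/cup ≈ 77 g
heavy cream: 1/3 cup × 23/3 × 240 mL/cup ≈ 613 mL
shredded cheddar: 400 g × 23/3 ÷ 28.35 g/oz ≈ 108 oz

diced celery: 77 g; heavy cream: 613 mL; shredded cheddar: 108 oz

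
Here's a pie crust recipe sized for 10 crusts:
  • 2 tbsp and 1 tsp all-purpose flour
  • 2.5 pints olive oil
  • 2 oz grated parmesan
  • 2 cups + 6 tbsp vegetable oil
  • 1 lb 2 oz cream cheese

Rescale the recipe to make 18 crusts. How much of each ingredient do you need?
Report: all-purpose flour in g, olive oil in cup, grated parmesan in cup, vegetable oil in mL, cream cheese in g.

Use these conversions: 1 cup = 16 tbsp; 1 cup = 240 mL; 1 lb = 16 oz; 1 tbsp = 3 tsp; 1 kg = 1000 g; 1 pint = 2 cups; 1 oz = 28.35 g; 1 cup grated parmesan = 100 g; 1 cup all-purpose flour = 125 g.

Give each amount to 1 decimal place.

all-purpose flour: 32.8 g; olive oil: 9.0 cup; grated parmesan: 1.0 cup; vegetable oil: 1026.0 mL; cream cheese: 918.5 g

Scaling factor: 18/10 = 9/5 = 1.8.
all-purpose flour: (2 tbsp + 1 tsp = 7/3 tbsp) × 9/5 ÷ 16 tbsp/cup × 125 g/cup ≈ 32.8 g
olive oil: 2.5 pint × 9/5 × 2 cup/pint = 9.0 cup
grated parmesan: 2 oz × 9/5 × 28.35 g/oz ÷ 100 g/cup ≈ 1.0 cup
vegetable oil: (2 cup + 6 tbsp = 2.375 cup) × 9/5 × 240 mL/cup = 1026.0 mL
cream cheese: (1 lb + 2 oz = 1.125 lb) × 9/5 × 16 oz/lb × 28.35 g/oz ≈ 918.5 g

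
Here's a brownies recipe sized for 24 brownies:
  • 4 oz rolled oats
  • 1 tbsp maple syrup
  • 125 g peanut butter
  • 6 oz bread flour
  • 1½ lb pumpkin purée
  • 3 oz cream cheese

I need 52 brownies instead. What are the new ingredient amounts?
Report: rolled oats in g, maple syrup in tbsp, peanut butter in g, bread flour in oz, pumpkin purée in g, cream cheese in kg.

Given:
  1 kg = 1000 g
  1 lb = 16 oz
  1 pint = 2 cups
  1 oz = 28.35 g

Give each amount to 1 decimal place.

rolled oats: 245.7 g; maple syrup: 2.2 tbsp; peanut butter: 270.8 g; bread flour: 13.0 oz; pumpkin purée: 1474.2 g; cream cheese: 0.2 kg

Scaling factor: 52/24 = 13/6.
rolled oats: 4 oz × 13/6 × 28.35 g/oz = 245.7 g
maple syrup: 1 tbsp × 13/6 ≈ 2.2 tbsp
peanut butter: 125 g × 13/6 ≈ 270.8 g
bread flour: 6 oz × 13/6 = 13.0 oz
pumpkin purée: 1.5 lb × 13/6 × 16 oz/lb × 28.35 g/oz = 1474.2 g
cream cheese: 3 oz × 13/6 × 28.35 g/oz ÷ 1000 g/kg ≈ 0.2 kg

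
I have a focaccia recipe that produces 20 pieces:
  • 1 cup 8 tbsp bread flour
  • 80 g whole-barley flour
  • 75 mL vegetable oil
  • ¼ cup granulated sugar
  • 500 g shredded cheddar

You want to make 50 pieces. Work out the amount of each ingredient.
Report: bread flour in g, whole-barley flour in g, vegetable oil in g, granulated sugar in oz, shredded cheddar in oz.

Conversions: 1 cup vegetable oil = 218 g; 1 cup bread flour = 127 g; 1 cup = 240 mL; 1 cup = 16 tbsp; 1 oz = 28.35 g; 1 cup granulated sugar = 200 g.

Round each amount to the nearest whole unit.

Scaling factor: 50/20 = 5/2 = 2.5.
bread flour: (1 cup + 8 tbsp = 1.5 cup) × 5/2 × 127 g/cup ≈ 476 g
whole-barley flour: 80 g × 5/2 = 200 g
vegetable oil: 75 mL × 5/2 ÷ 240 mL/cup × 218 g/cup ≈ 170 g
granulated sugar: 0.25 cup × 5/2 × 200 g/cup ÷ 28.35 g/oz ≈ 4 oz
shredded cheddar: 500 g × 5/2 ÷ 28.35 g/oz ≈ 44 oz

bread flour: 476 g; whole-barley flour: 200 g; vegetable oil: 170 g; granulated sugar: 4 oz; shredded cheddar: 44 oz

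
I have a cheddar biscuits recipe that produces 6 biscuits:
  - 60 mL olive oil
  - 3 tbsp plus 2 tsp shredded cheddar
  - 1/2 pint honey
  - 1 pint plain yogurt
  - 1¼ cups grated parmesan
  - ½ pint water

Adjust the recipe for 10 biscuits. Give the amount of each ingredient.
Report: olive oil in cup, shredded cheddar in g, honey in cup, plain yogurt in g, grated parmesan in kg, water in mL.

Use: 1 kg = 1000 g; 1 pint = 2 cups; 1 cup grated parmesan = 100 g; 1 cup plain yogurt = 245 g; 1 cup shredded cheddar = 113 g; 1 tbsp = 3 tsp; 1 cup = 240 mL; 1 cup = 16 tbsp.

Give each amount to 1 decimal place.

olive oil: 0.4 cup; shredded cheddar: 43.2 g; honey: 1.7 cup; plain yogurt: 816.7 g; grated parmesan: 0.2 kg; water: 400.0 mL

Scaling factor: 10/6 = 5/3.
olive oil: 60 mL × 5/3 ÷ 240 mL/cup ≈ 0.4 cup
shredded cheddar: (3 tbsp + 2 tsp = 11/3 tbsp) × 5/3 ÷ 16 tbsp/cup × 113 g/cup ≈ 43.2 g
honey: 0.5 pint × 5/3 × 2 cup/pint ≈ 1.7 cup
plain yogurt: 1 pint × 5/3 × 2 cup/pint × 245 g/cup ≈ 816.7 g
grated parmesan: 1.25 cup × 5/3 × 100 g/cup ÷ 1000 g/kg ≈ 0.2 kg
water: 0.5 pint × 5/3 × 2 cup/pint × 240 mL/cup = 400.0 mL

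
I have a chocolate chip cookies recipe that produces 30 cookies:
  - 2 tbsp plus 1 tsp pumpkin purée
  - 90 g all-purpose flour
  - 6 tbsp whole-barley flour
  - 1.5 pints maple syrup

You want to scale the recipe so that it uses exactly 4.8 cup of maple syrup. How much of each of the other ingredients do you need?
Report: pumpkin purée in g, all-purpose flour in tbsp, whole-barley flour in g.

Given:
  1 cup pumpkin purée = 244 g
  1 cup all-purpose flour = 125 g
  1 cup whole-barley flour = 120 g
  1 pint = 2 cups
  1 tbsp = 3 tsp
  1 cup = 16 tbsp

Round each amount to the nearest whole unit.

pumpkin purée: 57 g; all-purpose flour: 18 tbsp; whole-barley flour: 72 g

The original recipe has 3 cup of maple syrup, so the scaling factor is 4.8 ÷ 3 = 8/5 = 1.6.
pumpkin purée: (2 tbsp + 1 tsp = 7/3 tbsp) × 8/5 ÷ 16 tbsp/cup × 244 g/cup ≈ 57 g
all-purpose flour: 90 g × 8/5 ÷ 125 g/cup × 16 tbsp/cup ≈ 18 tbsp
whole-barley flour: 6 tbsp × 8/5 ÷ 16 tbsp/cup × 120 g/cup = 72 g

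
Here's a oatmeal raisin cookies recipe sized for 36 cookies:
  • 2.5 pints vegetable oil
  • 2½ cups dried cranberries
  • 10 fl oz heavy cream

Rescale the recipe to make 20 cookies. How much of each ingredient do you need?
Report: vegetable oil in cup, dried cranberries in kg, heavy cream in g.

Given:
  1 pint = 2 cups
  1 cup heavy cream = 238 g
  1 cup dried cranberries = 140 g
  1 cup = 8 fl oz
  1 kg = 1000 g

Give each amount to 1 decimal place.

Scaling factor: 20/36 = 5/9.
vegetable oil: 2.5 pint × 5/9 × 2 cup/pint ≈ 2.8 cup
dried cranberries: 2.5 cup × 5/9 × 140 g/cup ÷ 1000 g/kg ≈ 0.2 kg
heavy cream: 10 fl oz × 5/9 ÷ 8 fl oz/cup × 238 g/cup ≈ 165.3 g

vegetable oil: 2.8 cup; dried cranberries: 0.2 kg; heavy cream: 165.3 g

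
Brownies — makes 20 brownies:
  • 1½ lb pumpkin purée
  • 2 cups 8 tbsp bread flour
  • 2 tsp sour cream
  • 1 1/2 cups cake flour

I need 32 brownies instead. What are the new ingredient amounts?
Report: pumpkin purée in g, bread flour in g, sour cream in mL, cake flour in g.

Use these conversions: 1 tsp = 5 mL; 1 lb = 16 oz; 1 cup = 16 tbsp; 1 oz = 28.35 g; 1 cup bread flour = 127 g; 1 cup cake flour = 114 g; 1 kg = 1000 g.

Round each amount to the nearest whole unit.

pumpkin purée: 1089 g; bread flour: 508 g; sour cream: 16 mL; cake flour: 274 g

Scaling factor: 32/20 = 8/5 = 1.6.
pumpkin purée: 1.5 lb × 8/5 × 16 oz/lb × 28.35 g/oz ≈ 1089 g
bread flour: (2 cup + 8 tbsp = 2.5 cup) × 8/5 × 127 g/cup = 508 g
sour cream: 2 tsp × 8/5 × 5 mL/tsp = 16 mL
cake flour: 1.5 cup × 8/5 × 114 g/cup ≈ 274 g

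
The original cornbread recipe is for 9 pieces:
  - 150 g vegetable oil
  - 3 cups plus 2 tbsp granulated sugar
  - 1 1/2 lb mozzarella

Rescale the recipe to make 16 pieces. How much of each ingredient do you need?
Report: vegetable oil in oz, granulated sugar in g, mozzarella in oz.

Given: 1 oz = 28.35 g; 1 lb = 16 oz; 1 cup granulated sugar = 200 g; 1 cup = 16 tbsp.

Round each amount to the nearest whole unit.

vegetable oil: 9 oz; granulated sugar: 1111 g; mozzarella: 43 oz

Scaling factor: 16/9.
vegetable oil: 150 g × 16/9 ÷ 28.35 g/oz ≈ 9 oz
granulated sugar: (3 cup + 2 tbsp = 3.125 cup) × 16/9 × 200 g/cup ≈ 1111 g
mozzarella: 1.5 lb × 16/9 × 16 oz/lb ≈ 43 oz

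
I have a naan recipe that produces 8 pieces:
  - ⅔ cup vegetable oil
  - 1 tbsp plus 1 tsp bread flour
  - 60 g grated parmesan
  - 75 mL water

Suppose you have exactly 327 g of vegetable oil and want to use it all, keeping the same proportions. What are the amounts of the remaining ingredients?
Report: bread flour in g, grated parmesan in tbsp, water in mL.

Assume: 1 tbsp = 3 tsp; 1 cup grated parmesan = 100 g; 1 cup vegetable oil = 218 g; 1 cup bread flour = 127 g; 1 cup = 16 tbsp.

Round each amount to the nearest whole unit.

The original recipe has 436/3 g of vegetable oil, so the scaling factor is 327 ÷ 436/3 = 9/4 = 2.25.
bread flour: (1 tbsp + 1 tsp = 4/3 tbsp) × 9/4 ÷ 16 tbsp/cup × 127 g/cup ≈ 24 g
grated parmesan: 60 g × 9/4 ÷ 100 g/cup × 16 tbsp/cup ≈ 22 tbsp
water: 75 mL × 9/4 ≈ 169 mL

bread flour: 24 g; grated parmesan: 22 tbsp; water: 169 mL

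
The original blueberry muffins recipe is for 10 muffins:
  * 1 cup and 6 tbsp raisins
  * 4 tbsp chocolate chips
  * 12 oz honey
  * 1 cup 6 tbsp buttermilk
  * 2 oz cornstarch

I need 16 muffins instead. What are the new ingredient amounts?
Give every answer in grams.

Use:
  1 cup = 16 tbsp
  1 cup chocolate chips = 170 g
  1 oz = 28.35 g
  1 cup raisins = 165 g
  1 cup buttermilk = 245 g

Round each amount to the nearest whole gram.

Scaling factor: 16/10 = 8/5 = 1.6.
raisins: (1 cup + 6 tbsp = 1.375 cup) × 8/5 × 165 g/cup = 363 g
chocolate chips: 4 tbsp × 8/5 ÷ 16 tbsp/cup × 170 g/cup = 68 g
honey: 12 oz × 8/5 × 28.35 g/oz ≈ 544 g
buttermilk: (1 cup + 6 tbsp = 1.375 cup) × 8/5 × 245 g/cup = 539 g
cornstarch: 2 oz × 8/5 × 28.35 g/oz ≈ 91 g

raisins: 363 g; chocolate chips: 68 g; honey: 544 g; buttermilk: 539 g; cornstarch: 91 g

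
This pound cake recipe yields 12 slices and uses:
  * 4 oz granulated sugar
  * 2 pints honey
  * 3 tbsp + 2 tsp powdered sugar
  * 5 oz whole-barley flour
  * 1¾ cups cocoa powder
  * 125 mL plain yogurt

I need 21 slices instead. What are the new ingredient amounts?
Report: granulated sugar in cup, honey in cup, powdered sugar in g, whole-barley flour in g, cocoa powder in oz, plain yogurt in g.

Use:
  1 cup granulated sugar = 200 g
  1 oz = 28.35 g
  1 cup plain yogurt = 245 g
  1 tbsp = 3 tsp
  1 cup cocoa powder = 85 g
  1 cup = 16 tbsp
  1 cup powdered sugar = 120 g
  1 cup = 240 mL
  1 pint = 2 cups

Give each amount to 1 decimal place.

granulated sugar: 1.0 cup; honey: 7.0 cup; powdered sugar: 48.1 g; whole-barley flour: 248.1 g; cocoa powder: 9.2 oz; plain yogurt: 223.3 g

Scaling factor: 21/12 = 7/4 = 1.75.
granulated sugar: 4 oz × 7/4 × 28.35 g/oz ÷ 200 g/cup ≈ 1.0 cup
honey: 2 pint × 7/4 × 2 cup/pint = 7.0 cup
powdered sugar: (3 tbsp + 2 tsp = 11/3 tbsp) × 7/4 ÷ 16 tbsp/cup × 120 g/cup ≈ 48.1 g
whole-barley flour: 5 oz × 7/4 × 28.35 g/oz ≈ 248.1 g
cocoa powder: 1.75 cup × 7/4 × 85 g/cup ÷ 28.35 g/oz ≈ 9.2 oz
plain yogurt: 125 mL × 7/4 ÷ 240 mL/cup × 245 g/cup ≈ 223.3 g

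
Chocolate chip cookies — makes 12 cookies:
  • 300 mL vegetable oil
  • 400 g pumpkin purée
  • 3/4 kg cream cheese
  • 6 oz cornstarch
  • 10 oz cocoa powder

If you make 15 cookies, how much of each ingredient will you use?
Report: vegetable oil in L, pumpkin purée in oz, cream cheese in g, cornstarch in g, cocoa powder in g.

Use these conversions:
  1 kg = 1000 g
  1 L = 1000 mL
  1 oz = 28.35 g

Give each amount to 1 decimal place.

Scaling factor: 15/12 = 5/4 = 1.25.
vegetable oil: 300 mL × 5/4 ÷ 1000 mL/L ≈ 0.4 L
pumpkin purée: 400 g × 5/4 ÷ 28.35 g/oz ≈ 17.6 oz
cream cheese: 0.75 kg × 5/4 × 1000 g/kg = 937.5 g
cornstarch: 6 oz × 5/4 × 28.35 g/oz ≈ 212.6 g
cocoa powder: 10 oz × 5/4 × 28.35 g/oz ≈ 354.4 g

vegetable oil: 0.4 L; pumpkin purée: 17.6 oz; cream cheese: 937.5 g; cornstarch: 212.6 g; cocoa powder: 354.4 g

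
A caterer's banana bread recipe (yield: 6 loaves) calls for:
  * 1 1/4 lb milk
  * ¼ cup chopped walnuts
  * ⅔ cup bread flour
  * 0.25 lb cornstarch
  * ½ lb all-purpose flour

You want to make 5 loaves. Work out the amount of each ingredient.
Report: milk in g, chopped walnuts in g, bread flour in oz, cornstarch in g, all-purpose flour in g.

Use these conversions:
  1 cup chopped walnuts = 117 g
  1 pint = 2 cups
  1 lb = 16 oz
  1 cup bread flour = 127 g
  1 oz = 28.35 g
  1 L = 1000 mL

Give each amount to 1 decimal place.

Scaling factor: 5/6.
milk: 1.25 lb × 5/6 × 16 oz/lb × 28.35 g/oz = 472.5 g
chopped walnuts: 0.25 cup × 5/6 × 117 g/cup ≈ 24.4 g
bread flour: 2/3 cup × 5/6 × 127 g/cup ÷ 28.35 g/oz ≈ 2.5 oz
cornstarch: 0.25 lb × 5/6 × 16 oz/lb × 28.35 g/oz = 94.5 g
all-purpose flour: 0.5 lb × 5/6 × 16 oz/lb × 28.35 g/oz = 189.0 g

milk: 472.5 g; chopped walnuts: 24.4 g; bread flour: 2.5 oz; cornstarch: 94.5 g; all-purpose flour: 189.0 g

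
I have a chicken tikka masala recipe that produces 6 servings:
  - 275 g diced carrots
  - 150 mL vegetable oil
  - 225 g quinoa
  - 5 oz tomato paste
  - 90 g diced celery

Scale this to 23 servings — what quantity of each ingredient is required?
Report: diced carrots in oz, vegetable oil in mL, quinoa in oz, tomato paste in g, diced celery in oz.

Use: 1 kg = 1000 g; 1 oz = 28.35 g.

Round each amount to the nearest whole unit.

Scaling factor: 23/6.
diced carrots: 275 g × 23/6 ÷ 28.35 g/oz ≈ 37 oz
vegetable oil: 150 mL × 23/6 = 575 mL
quinoa: 225 g × 23/6 ÷ 28.35 g/oz ≈ 30 oz
tomato paste: 5 oz × 23/6 × 28.35 g/oz ≈ 543 g
diced celery: 90 g × 23/6 ÷ 28.35 g/oz ≈ 12 oz

diced carrots: 37 oz; vegetable oil: 575 mL; quinoa: 30 oz; tomato paste: 543 g; diced celery: 12 oz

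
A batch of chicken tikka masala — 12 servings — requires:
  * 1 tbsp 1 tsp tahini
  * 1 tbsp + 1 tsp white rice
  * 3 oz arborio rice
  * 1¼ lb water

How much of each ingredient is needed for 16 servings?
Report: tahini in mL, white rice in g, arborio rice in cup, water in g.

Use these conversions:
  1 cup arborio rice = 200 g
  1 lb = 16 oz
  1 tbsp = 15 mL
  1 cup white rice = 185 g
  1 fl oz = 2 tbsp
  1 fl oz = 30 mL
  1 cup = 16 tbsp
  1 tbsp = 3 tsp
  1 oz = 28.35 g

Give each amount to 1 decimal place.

Scaling factor: 16/12 = 4/3.
tahini: (1 tbsp + 1 tsp = 4/3 tbsp) × 4/3 × 15 mL/tbsp ≈ 26.7 mL
white rice: (1 tbsp + 1 tsp = 4/3 tbsp) × 4/3 ÷ 16 tbsp/cup × 185 g/cup ≈ 20.6 g
arborio rice: 3 oz × 4/3 × 28.35 g/oz ÷ 200 g/cup ≈ 0.6 cup
water: 1.25 lb × 4/3 × 16 oz/lb × 28.35 g/oz = 756.0 g

tahini: 26.7 mL; white rice: 20.6 g; arborio rice: 0.6 cup; water: 756.0 g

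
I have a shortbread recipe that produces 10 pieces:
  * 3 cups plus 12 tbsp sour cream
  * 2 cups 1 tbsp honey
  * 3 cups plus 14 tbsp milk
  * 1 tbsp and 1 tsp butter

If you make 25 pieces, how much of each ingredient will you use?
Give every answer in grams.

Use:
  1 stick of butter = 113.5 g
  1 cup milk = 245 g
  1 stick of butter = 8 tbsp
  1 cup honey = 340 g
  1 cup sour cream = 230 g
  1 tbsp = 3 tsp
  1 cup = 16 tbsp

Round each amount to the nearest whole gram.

sour cream: 2156 g; honey: 1753 g; milk: 2373 g; butter: 47 g

Scaling factor: 25/10 = 5/2 = 2.5.
sour cream: (3 cup + 12 tbsp = 3.75 cup) × 5/2 × 230 g/cup ≈ 2156 g
honey: (2 cup + 1 tbsp = 2.0625 cup) × 5/2 × 340 g/cup ≈ 1753 g
milk: (3 cup + 14 tbsp = 3.875 cup) × 5/2 × 245 g/cup ≈ 2373 g
butter: (1 tbsp + 1 tsp = 4/3 tbsp) × 5/2 ÷ 8 tbsp/stick × 113.5 g/stick ≈ 47 g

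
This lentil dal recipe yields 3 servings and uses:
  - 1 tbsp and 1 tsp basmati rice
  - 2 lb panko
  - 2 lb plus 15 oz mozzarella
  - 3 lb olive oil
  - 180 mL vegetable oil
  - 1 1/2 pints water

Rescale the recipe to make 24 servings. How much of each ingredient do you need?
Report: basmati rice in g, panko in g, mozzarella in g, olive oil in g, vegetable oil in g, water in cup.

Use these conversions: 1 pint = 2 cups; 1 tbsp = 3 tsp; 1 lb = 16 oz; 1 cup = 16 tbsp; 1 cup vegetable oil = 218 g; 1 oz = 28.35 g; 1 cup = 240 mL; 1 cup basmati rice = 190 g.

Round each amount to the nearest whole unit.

Scaling factor: 24/3 = 8.
basmati rice: (1 tbsp + 1 tsp = 4/3 tbsp) × 8 ÷ 16 tbsp/cup × 190 g/cup ≈ 127 g
panko: 2 lb × 8 × 16 oz/lb × 28.35 g/oz ≈ 7258 g
mozzarella: (2 lb + 15 oz = 2.9375 lb) × 8 × 16 oz/lb × 28.35 g/oz ≈ 10660 g
olive oil: 3 lb × 8 × 16 oz/lb × 28.35 g/oz ≈ 10886 g
vegetable oil: 180 mL × 8 ÷ 240 mL/cup × 218 g/cup = 1308 g
water: 1.5 pint × 8 × 2 cup/pint = 24 cup

basmati rice: 127 g; panko: 7258 g; mozzarella: 10660 g; olive oil: 10886 g; vegetable oil: 1308 g; water: 24 cup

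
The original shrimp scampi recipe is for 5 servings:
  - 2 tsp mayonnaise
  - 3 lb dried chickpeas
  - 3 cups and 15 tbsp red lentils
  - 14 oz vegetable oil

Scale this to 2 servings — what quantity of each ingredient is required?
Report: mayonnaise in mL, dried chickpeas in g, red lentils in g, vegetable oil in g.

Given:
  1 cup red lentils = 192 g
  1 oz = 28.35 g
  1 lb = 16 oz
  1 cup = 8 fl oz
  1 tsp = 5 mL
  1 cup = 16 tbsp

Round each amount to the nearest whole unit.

Scaling factor: 2/5 = 0.4.
mayonnaise: 2 tsp × 2/5 × 5 mL/tsp = 4 mL
dried chickpeas: 3 lb × 2/5 × 16 oz/lb × 28.35 g/oz ≈ 544 g
red lentils: (3 cup + 15 tbsp = 3.9375 cup) × 2/5 × 192 g/cup ≈ 302 g
vegetable oil: 14 oz × 2/5 × 28.35 g/oz ≈ 159 g

mayonnaise: 4 mL; dried chickpeas: 544 g; red lentils: 302 g; vegetable oil: 159 g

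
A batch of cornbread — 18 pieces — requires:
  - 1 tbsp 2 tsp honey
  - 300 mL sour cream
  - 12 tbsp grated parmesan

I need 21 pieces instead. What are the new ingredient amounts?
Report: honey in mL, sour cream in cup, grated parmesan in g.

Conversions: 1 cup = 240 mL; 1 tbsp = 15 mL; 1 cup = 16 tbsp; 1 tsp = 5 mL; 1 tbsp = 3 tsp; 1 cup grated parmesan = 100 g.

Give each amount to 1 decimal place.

honey: 29.2 mL; sour cream: 1.5 cup; grated parmesan: 87.5 g

Scaling factor: 21/18 = 7/6.
honey: (1 tbsp + 2 tsp = 5/3 tbsp) × 7/6 × 15 mL/tbsp ≈ 29.2 mL
sour cream: 300 mL × 7/6 ÷ 240 mL/cup ≈ 1.5 cup
grated parmesan: 12 tbsp × 7/6 ÷ 16 tbsp/cup × 100 g/cup = 87.5 g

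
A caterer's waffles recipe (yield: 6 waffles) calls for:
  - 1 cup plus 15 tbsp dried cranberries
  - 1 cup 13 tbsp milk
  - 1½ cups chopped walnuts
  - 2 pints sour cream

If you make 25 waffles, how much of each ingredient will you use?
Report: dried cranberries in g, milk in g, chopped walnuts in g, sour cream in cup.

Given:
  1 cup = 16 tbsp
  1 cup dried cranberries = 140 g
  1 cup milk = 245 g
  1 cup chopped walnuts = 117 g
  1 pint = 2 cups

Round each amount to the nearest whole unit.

Scaling factor: 25/6.
dried cranberries: (1 cup + 15 tbsp = 1.9375 cup) × 25/6 × 140 g/cup ≈ 1130 g
milk: (1 cup + 13 tbsp = 1.8125 cup) × 25/6 × 245 g/cup ≈ 1850 g
chopped walnuts: 1.5 cup × 25/6 × 117 g/cup ≈ 731 g
sour cream: 2 pint × 25/6 × 2 cup/pint ≈ 17 cup

dried cranberries: 1130 g; milk: 1850 g; chopped walnuts: 731 g; sour cream: 17 cup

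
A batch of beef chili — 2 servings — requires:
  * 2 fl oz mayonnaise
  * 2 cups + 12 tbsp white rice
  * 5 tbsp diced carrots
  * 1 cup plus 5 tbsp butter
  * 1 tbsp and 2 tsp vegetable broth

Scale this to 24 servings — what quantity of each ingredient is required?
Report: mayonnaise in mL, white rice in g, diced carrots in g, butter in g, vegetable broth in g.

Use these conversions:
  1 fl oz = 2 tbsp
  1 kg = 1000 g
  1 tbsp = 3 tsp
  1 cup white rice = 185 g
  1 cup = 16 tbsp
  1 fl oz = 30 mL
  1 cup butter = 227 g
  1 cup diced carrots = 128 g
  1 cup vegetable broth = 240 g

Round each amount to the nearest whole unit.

Scaling factor: 24/2 = 12.
mayonnaise: 2 fl oz × 12 × 30 mL/fl oz = 720 mL
white rice: (2 cup + 12 tbsp = 2.75 cup) × 12 × 185 g/cup = 6105 g
diced carrots: 5 tbsp × 12 ÷ 16 tbsp/cup × 128 g/cup = 480 g
butter: (1 cup + 5 tbsp = 1.3125 cup) × 12 × 227 g/cup ≈ 3575 g
vegetable broth: (1 tbsp + 2 tsp = 5/3 tbsp) × 12 ÷ 16 tbsp/cup × 240 g/cup = 300 g

mayonnaise: 720 mL; white rice: 6105 g; diced carrots: 480 g; butter: 3575 g; vegetable broth: 300 g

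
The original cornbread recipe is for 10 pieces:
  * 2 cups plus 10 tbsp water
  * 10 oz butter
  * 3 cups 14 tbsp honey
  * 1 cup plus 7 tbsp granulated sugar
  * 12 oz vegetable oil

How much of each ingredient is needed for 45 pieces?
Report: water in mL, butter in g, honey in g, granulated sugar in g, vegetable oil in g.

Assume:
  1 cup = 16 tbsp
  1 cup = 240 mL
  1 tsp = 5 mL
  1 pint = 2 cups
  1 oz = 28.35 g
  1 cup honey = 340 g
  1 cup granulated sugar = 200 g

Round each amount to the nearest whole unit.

water: 2835 mL; butter: 1276 g; honey: 5929 g; granulated sugar: 1294 g; vegetable oil: 1531 g

Scaling factor: 45/10 = 9/2 = 4.5.
water: (2 cup + 10 tbsp = 2.625 cup) × 9/2 × 240 mL/cup = 2835 mL
butter: 10 oz × 9/2 × 28.35 g/oz ≈ 1276 g
honey: (3 cup + 14 tbsp = 3.875 cup) × 9/2 × 340 g/cup ≈ 5929 g
granulated sugar: (1 cup + 7 tbsp = 1.4375 cup) × 9/2 × 200 g/cup ≈ 1294 g
vegetable oil: 12 oz × 9/2 × 28.35 g/oz ≈ 1531 g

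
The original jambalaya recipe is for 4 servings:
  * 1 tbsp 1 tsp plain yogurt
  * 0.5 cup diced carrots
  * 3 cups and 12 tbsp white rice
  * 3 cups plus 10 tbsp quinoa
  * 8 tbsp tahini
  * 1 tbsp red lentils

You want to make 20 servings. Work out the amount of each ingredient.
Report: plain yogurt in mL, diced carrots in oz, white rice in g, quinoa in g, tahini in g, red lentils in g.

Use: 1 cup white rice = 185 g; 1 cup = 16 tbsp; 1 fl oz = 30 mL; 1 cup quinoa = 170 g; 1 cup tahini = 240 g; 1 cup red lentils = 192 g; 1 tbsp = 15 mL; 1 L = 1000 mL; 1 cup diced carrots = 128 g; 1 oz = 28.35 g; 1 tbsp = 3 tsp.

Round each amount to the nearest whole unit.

plain yogurt: 100 mL; diced carrots: 11 oz; white rice: 3469 g; quinoa: 3081 g; tahini: 600 g; red lentils: 60 g

Scaling factor: 20/4 = 5.
plain yogurt: (1 tbsp + 1 tsp = 4/3 tbsp) × 5 × 15 mL/tbsp = 100 mL
diced carrots: 0.5 cup × 5 × 128 g/cup ÷ 28.35 g/oz ≈ 11 oz
white rice: (3 cup + 12 tbsp = 3.75 cup) × 5 × 185 g/cup ≈ 3469 g
quinoa: (3 cup + 10 tbsp = 3.625 cup) × 5 × 170 g/cup ≈ 3081 g
tahini: 8 tbsp × 5 ÷ 16 tbsp/cup × 240 g/cup = 600 g
red lentils: 1 tbsp × 5 ÷ 16 tbsp/cup × 192 g/cup = 60 g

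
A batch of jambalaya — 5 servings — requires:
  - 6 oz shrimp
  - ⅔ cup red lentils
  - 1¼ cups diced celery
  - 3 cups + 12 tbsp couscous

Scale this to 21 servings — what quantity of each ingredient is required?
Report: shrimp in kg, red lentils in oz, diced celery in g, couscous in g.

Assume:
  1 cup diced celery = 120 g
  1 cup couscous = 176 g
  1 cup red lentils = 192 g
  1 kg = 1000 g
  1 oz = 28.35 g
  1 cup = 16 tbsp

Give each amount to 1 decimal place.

Scaling factor: 21/5 = 4.2.
shrimp: 6 oz × 21/5 × 28.35 g/oz ÷ 1000 g/kg ≈ 0.7 kg
red lentils: 2/3 cup × 21/5 × 192 g/cup ÷ 28.35 g/oz ≈ 19.0 oz
diced celery: 1.25 cup × 21/5 × 120 g/cup = 630.0 g
couscous: (3 cup + 12 tbsp = 3.75 cup) × 21/5 × 176 g/cup = 2772.0 g

shrimp: 0.7 kg; red lentils: 19.0 oz; diced celery: 630.0 g; couscous: 2772.0 g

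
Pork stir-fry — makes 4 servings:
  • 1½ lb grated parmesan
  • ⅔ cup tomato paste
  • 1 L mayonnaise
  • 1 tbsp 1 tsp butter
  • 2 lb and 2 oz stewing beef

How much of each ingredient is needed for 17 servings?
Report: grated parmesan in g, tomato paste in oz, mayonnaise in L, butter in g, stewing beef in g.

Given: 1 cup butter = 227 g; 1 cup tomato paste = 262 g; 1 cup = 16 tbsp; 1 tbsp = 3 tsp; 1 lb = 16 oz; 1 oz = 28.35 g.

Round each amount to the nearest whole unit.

grated parmesan: 2892 g; tomato paste: 26 oz; mayonnaise: 4 L; butter: 80 g; stewing beef: 4097 g

Scaling factor: 17/4 = 4.25.
grated parmesan: 1.5 lb × 17/4 × 16 oz/lb × 28.35 g/oz ≈ 2892 g
tomato paste: 2/3 cup × 17/4 × 262 g/cup ÷ 28.35 g/oz ≈ 26 oz
mayonnaise: 1 L × 17/4 ≈ 4 L
butter: (1 tbsp + 1 tsp = 4/3 tbsp) × 17/4 ÷ 16 tbsp/cup × 227 g/cup ≈ 80 g
stewing beef: (2 lb + 2 oz = 2.125 lb) × 17/4 × 16 oz/lb × 28.35 g/oz ≈ 4097 g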